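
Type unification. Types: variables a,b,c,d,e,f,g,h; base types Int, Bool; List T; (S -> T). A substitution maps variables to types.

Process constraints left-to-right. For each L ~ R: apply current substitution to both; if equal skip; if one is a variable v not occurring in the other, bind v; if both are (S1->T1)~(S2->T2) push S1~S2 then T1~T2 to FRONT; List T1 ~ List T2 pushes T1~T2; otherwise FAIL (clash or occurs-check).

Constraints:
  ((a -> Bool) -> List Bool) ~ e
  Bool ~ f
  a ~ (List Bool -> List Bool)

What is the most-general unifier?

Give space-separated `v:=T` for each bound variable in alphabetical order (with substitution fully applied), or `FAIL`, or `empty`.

Answer: a:=(List Bool -> List Bool) e:=(((List Bool -> List Bool) -> Bool) -> List Bool) f:=Bool

Derivation:
step 1: unify ((a -> Bool) -> List Bool) ~ e  [subst: {-} | 2 pending]
  bind e := ((a -> Bool) -> List Bool)
step 2: unify Bool ~ f  [subst: {e:=((a -> Bool) -> List Bool)} | 1 pending]
  bind f := Bool
step 3: unify a ~ (List Bool -> List Bool)  [subst: {e:=((a -> Bool) -> List Bool), f:=Bool} | 0 pending]
  bind a := (List Bool -> List Bool)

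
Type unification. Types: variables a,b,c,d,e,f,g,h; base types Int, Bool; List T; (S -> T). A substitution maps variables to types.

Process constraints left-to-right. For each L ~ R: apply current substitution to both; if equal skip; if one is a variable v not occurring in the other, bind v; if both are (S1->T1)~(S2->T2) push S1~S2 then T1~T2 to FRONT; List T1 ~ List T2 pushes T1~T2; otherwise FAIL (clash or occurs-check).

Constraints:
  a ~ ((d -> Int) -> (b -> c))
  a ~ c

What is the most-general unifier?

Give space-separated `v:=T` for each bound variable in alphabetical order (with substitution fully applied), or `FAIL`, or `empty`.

Answer: FAIL

Derivation:
step 1: unify a ~ ((d -> Int) -> (b -> c))  [subst: {-} | 1 pending]
  bind a := ((d -> Int) -> (b -> c))
step 2: unify ((d -> Int) -> (b -> c)) ~ c  [subst: {a:=((d -> Int) -> (b -> c))} | 0 pending]
  occurs-check fail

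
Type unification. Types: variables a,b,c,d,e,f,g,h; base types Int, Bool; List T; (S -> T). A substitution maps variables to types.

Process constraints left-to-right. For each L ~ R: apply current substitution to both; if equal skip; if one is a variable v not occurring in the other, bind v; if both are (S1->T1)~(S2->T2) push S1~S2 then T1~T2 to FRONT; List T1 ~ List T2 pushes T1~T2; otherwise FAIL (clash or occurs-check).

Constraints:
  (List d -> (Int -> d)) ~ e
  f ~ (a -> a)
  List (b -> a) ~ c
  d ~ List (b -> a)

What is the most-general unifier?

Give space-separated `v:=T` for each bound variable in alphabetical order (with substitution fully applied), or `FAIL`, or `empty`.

Answer: c:=List (b -> a) d:=List (b -> a) e:=(List List (b -> a) -> (Int -> List (b -> a))) f:=(a -> a)

Derivation:
step 1: unify (List d -> (Int -> d)) ~ e  [subst: {-} | 3 pending]
  bind e := (List d -> (Int -> d))
step 2: unify f ~ (a -> a)  [subst: {e:=(List d -> (Int -> d))} | 2 pending]
  bind f := (a -> a)
step 3: unify List (b -> a) ~ c  [subst: {e:=(List d -> (Int -> d)), f:=(a -> a)} | 1 pending]
  bind c := List (b -> a)
step 4: unify d ~ List (b -> a)  [subst: {e:=(List d -> (Int -> d)), f:=(a -> a), c:=List (b -> a)} | 0 pending]
  bind d := List (b -> a)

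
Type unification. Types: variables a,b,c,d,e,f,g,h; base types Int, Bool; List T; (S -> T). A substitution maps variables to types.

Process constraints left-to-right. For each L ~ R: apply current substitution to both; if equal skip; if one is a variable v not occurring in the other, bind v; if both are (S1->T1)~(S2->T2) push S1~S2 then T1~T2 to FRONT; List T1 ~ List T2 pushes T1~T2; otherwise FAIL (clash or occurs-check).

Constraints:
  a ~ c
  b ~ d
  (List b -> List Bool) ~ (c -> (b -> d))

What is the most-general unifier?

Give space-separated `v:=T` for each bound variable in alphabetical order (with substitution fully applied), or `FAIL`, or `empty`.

Answer: FAIL

Derivation:
step 1: unify a ~ c  [subst: {-} | 2 pending]
  bind a := c
step 2: unify b ~ d  [subst: {a:=c} | 1 pending]
  bind b := d
step 3: unify (List d -> List Bool) ~ (c -> (d -> d))  [subst: {a:=c, b:=d} | 0 pending]
  -> decompose arrow: push List d~c, List Bool~(d -> d)
step 4: unify List d ~ c  [subst: {a:=c, b:=d} | 1 pending]
  bind c := List d
step 5: unify List Bool ~ (d -> d)  [subst: {a:=c, b:=d, c:=List d} | 0 pending]
  clash: List Bool vs (d -> d)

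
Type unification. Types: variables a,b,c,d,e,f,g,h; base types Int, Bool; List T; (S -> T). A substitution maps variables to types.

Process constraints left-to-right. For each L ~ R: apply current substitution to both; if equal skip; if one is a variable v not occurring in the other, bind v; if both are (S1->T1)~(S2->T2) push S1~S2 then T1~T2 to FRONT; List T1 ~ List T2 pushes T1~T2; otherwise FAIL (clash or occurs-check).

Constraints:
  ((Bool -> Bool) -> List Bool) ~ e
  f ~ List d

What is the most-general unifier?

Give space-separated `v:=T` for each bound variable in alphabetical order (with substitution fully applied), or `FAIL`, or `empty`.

Answer: e:=((Bool -> Bool) -> List Bool) f:=List d

Derivation:
step 1: unify ((Bool -> Bool) -> List Bool) ~ e  [subst: {-} | 1 pending]
  bind e := ((Bool -> Bool) -> List Bool)
step 2: unify f ~ List d  [subst: {e:=((Bool -> Bool) -> List Bool)} | 0 pending]
  bind f := List d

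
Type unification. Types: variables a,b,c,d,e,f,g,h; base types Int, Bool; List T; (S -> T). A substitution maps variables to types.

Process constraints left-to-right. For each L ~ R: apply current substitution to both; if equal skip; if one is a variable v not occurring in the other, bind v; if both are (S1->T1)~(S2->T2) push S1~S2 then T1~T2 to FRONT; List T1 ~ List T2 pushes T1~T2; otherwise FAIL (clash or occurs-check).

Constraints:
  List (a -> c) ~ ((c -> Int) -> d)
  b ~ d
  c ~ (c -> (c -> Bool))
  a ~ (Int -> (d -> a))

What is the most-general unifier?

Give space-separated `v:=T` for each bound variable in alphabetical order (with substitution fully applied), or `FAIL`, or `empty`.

Answer: FAIL

Derivation:
step 1: unify List (a -> c) ~ ((c -> Int) -> d)  [subst: {-} | 3 pending]
  clash: List (a -> c) vs ((c -> Int) -> d)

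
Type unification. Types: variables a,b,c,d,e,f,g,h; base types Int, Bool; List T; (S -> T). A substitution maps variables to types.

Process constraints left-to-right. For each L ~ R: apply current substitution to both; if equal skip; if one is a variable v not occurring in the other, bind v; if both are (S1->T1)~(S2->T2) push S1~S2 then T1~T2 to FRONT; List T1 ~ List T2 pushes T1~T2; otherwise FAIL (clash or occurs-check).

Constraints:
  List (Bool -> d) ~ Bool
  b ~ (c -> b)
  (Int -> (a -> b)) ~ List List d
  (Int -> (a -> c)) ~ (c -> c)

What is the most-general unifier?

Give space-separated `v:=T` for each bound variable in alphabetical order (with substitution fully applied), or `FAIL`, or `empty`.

step 1: unify List (Bool -> d) ~ Bool  [subst: {-} | 3 pending]
  clash: List (Bool -> d) vs Bool

Answer: FAIL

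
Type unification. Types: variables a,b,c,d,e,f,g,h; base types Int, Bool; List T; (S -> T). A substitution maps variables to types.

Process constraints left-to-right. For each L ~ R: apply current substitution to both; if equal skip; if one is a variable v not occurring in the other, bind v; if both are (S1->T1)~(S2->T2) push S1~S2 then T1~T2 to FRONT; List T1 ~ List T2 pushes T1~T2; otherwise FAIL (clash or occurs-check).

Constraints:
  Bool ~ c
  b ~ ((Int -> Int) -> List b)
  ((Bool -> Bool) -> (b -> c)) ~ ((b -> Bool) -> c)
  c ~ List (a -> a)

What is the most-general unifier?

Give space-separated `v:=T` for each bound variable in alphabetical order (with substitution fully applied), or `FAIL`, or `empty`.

step 1: unify Bool ~ c  [subst: {-} | 3 pending]
  bind c := Bool
step 2: unify b ~ ((Int -> Int) -> List b)  [subst: {c:=Bool} | 2 pending]
  occurs-check fail: b in ((Int -> Int) -> List b)

Answer: FAIL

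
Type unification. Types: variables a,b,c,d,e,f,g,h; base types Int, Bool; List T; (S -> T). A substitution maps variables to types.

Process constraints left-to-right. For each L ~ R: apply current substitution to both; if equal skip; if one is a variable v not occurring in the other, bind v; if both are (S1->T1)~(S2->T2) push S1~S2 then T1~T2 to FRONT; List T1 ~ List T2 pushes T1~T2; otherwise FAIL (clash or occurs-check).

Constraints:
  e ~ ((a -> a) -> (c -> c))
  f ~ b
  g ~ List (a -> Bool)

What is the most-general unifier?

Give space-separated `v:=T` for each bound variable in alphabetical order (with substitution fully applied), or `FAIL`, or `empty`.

step 1: unify e ~ ((a -> a) -> (c -> c))  [subst: {-} | 2 pending]
  bind e := ((a -> a) -> (c -> c))
step 2: unify f ~ b  [subst: {e:=((a -> a) -> (c -> c))} | 1 pending]
  bind f := b
step 3: unify g ~ List (a -> Bool)  [subst: {e:=((a -> a) -> (c -> c)), f:=b} | 0 pending]
  bind g := List (a -> Bool)

Answer: e:=((a -> a) -> (c -> c)) f:=b g:=List (a -> Bool)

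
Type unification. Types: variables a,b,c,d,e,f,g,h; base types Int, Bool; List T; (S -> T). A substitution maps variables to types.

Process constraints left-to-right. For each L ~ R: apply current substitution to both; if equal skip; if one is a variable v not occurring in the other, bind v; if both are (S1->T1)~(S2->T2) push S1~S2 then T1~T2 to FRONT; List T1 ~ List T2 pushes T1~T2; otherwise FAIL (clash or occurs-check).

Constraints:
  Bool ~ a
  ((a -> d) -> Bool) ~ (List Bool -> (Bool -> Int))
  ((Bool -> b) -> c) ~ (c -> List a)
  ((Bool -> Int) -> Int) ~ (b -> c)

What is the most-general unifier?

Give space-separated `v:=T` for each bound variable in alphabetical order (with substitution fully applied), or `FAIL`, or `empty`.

Answer: FAIL

Derivation:
step 1: unify Bool ~ a  [subst: {-} | 3 pending]
  bind a := Bool
step 2: unify ((Bool -> d) -> Bool) ~ (List Bool -> (Bool -> Int))  [subst: {a:=Bool} | 2 pending]
  -> decompose arrow: push (Bool -> d)~List Bool, Bool~(Bool -> Int)
step 3: unify (Bool -> d) ~ List Bool  [subst: {a:=Bool} | 3 pending]
  clash: (Bool -> d) vs List Bool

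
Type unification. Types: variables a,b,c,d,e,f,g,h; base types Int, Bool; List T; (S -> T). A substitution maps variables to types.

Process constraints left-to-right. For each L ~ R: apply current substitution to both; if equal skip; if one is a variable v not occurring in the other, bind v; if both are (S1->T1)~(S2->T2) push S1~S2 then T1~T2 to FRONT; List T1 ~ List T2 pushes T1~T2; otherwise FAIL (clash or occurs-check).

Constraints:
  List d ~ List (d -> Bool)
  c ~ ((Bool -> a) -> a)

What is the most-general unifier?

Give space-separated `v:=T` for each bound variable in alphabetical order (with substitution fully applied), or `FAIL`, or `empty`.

Answer: FAIL

Derivation:
step 1: unify List d ~ List (d -> Bool)  [subst: {-} | 1 pending]
  -> decompose List: push d~(d -> Bool)
step 2: unify d ~ (d -> Bool)  [subst: {-} | 1 pending]
  occurs-check fail: d in (d -> Bool)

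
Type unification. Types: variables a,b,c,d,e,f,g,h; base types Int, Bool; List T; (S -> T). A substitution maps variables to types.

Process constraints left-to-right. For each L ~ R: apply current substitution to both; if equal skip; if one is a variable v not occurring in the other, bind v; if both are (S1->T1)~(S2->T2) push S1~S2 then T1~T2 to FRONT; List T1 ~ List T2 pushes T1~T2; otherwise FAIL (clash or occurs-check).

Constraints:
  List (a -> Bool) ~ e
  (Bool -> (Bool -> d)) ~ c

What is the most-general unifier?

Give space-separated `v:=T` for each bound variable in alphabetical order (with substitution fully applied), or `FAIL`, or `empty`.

step 1: unify List (a -> Bool) ~ e  [subst: {-} | 1 pending]
  bind e := List (a -> Bool)
step 2: unify (Bool -> (Bool -> d)) ~ c  [subst: {e:=List (a -> Bool)} | 0 pending]
  bind c := (Bool -> (Bool -> d))

Answer: c:=(Bool -> (Bool -> d)) e:=List (a -> Bool)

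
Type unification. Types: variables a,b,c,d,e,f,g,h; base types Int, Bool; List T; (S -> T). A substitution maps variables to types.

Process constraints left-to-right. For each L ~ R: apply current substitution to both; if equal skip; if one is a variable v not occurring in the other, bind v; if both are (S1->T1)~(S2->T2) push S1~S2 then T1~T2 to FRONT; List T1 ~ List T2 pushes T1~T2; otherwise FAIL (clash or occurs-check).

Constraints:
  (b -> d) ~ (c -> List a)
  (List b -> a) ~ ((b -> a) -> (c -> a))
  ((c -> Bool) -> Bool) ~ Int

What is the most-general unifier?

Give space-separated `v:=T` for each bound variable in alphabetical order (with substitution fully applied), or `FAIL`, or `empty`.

step 1: unify (b -> d) ~ (c -> List a)  [subst: {-} | 2 pending]
  -> decompose arrow: push b~c, d~List a
step 2: unify b ~ c  [subst: {-} | 3 pending]
  bind b := c
step 3: unify d ~ List a  [subst: {b:=c} | 2 pending]
  bind d := List a
step 4: unify (List c -> a) ~ ((c -> a) -> (c -> a))  [subst: {b:=c, d:=List a} | 1 pending]
  -> decompose arrow: push List c~(c -> a), a~(c -> a)
step 5: unify List c ~ (c -> a)  [subst: {b:=c, d:=List a} | 2 pending]
  clash: List c vs (c -> a)

Answer: FAIL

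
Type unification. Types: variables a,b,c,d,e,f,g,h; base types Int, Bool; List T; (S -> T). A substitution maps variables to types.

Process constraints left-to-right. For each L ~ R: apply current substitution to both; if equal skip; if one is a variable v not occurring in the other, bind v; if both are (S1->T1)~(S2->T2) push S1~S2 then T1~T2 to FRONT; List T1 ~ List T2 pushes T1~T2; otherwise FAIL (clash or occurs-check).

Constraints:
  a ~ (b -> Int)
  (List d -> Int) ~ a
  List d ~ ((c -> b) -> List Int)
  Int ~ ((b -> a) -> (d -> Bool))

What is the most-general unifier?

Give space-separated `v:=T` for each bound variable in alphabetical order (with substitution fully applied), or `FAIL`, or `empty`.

Answer: FAIL

Derivation:
step 1: unify a ~ (b -> Int)  [subst: {-} | 3 pending]
  bind a := (b -> Int)
step 2: unify (List d -> Int) ~ (b -> Int)  [subst: {a:=(b -> Int)} | 2 pending]
  -> decompose arrow: push List d~b, Int~Int
step 3: unify List d ~ b  [subst: {a:=(b -> Int)} | 3 pending]
  bind b := List d
step 4: unify Int ~ Int  [subst: {a:=(b -> Int), b:=List d} | 2 pending]
  -> identical, skip
step 5: unify List d ~ ((c -> List d) -> List Int)  [subst: {a:=(b -> Int), b:=List d} | 1 pending]
  clash: List d vs ((c -> List d) -> List Int)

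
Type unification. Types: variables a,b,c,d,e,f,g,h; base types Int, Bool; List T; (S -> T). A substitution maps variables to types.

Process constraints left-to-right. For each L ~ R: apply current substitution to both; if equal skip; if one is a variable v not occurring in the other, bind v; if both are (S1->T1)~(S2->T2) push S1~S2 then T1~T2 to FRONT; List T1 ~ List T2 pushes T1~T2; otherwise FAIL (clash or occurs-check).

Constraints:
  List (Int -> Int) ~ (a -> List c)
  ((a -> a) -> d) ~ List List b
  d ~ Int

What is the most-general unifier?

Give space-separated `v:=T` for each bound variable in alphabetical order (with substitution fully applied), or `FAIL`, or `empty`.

Answer: FAIL

Derivation:
step 1: unify List (Int -> Int) ~ (a -> List c)  [subst: {-} | 2 pending]
  clash: List (Int -> Int) vs (a -> List c)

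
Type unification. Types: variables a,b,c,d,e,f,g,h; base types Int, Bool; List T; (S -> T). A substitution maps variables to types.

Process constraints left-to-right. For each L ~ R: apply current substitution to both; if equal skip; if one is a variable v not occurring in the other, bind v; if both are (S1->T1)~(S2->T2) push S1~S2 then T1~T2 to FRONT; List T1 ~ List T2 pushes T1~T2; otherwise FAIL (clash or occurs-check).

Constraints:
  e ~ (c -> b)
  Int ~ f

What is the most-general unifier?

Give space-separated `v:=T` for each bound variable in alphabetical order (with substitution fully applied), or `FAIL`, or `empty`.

step 1: unify e ~ (c -> b)  [subst: {-} | 1 pending]
  bind e := (c -> b)
step 2: unify Int ~ f  [subst: {e:=(c -> b)} | 0 pending]
  bind f := Int

Answer: e:=(c -> b) f:=Int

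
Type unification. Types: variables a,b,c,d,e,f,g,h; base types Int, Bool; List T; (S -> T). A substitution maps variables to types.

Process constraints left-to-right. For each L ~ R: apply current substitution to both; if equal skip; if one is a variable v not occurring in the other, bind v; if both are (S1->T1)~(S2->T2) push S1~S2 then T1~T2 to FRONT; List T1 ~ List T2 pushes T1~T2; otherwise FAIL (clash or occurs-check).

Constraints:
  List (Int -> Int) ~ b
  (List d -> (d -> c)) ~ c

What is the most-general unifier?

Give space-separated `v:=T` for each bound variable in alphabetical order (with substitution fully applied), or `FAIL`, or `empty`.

step 1: unify List (Int -> Int) ~ b  [subst: {-} | 1 pending]
  bind b := List (Int -> Int)
step 2: unify (List d -> (d -> c)) ~ c  [subst: {b:=List (Int -> Int)} | 0 pending]
  occurs-check fail

Answer: FAIL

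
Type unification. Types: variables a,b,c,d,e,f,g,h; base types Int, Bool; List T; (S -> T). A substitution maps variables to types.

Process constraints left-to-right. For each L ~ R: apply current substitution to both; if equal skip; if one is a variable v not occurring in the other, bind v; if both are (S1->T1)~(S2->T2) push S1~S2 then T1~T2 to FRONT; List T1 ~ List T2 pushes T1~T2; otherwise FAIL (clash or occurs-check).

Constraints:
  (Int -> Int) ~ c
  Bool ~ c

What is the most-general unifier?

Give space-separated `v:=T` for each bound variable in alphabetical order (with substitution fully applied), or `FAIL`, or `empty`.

step 1: unify (Int -> Int) ~ c  [subst: {-} | 1 pending]
  bind c := (Int -> Int)
step 2: unify Bool ~ (Int -> Int)  [subst: {c:=(Int -> Int)} | 0 pending]
  clash: Bool vs (Int -> Int)

Answer: FAIL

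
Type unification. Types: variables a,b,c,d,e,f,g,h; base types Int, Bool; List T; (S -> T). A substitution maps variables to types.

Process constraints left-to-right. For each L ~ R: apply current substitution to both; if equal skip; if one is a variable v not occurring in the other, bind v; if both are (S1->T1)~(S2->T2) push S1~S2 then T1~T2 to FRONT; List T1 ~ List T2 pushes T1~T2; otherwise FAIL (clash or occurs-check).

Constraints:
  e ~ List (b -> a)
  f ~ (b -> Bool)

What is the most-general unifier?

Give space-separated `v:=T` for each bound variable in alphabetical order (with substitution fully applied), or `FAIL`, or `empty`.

Answer: e:=List (b -> a) f:=(b -> Bool)

Derivation:
step 1: unify e ~ List (b -> a)  [subst: {-} | 1 pending]
  bind e := List (b -> a)
step 2: unify f ~ (b -> Bool)  [subst: {e:=List (b -> a)} | 0 pending]
  bind f := (b -> Bool)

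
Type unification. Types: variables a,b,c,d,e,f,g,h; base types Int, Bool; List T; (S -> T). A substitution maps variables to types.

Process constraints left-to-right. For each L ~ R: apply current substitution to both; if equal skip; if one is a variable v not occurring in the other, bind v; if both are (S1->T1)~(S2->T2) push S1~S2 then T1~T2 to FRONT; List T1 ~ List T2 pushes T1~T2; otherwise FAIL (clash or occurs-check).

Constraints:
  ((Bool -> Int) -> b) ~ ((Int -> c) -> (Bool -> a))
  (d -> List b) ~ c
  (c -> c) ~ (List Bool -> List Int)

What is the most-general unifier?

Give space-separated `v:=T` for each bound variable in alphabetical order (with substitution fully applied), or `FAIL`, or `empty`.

step 1: unify ((Bool -> Int) -> b) ~ ((Int -> c) -> (Bool -> a))  [subst: {-} | 2 pending]
  -> decompose arrow: push (Bool -> Int)~(Int -> c), b~(Bool -> a)
step 2: unify (Bool -> Int) ~ (Int -> c)  [subst: {-} | 3 pending]
  -> decompose arrow: push Bool~Int, Int~c
step 3: unify Bool ~ Int  [subst: {-} | 4 pending]
  clash: Bool vs Int

Answer: FAIL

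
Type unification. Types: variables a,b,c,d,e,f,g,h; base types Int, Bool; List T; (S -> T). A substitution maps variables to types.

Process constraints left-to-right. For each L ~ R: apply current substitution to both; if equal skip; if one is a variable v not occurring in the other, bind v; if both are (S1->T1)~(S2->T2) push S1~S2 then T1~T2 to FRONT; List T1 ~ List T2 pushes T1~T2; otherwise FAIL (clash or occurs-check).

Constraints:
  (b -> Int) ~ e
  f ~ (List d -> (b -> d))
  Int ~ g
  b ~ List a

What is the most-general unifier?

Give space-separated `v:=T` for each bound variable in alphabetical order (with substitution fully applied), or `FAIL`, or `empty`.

step 1: unify (b -> Int) ~ e  [subst: {-} | 3 pending]
  bind e := (b -> Int)
step 2: unify f ~ (List d -> (b -> d))  [subst: {e:=(b -> Int)} | 2 pending]
  bind f := (List d -> (b -> d))
step 3: unify Int ~ g  [subst: {e:=(b -> Int), f:=(List d -> (b -> d))} | 1 pending]
  bind g := Int
step 4: unify b ~ List a  [subst: {e:=(b -> Int), f:=(List d -> (b -> d)), g:=Int} | 0 pending]
  bind b := List a

Answer: b:=List a e:=(List a -> Int) f:=(List d -> (List a -> d)) g:=Int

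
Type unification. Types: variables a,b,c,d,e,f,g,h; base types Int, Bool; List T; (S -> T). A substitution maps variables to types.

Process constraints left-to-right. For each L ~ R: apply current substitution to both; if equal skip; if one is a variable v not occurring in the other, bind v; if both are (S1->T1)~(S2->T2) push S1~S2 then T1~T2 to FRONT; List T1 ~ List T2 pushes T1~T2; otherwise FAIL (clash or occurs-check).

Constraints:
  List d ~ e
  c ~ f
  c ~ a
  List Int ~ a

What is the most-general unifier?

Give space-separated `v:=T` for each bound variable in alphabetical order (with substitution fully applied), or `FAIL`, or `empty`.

Answer: a:=List Int c:=List Int e:=List d f:=List Int

Derivation:
step 1: unify List d ~ e  [subst: {-} | 3 pending]
  bind e := List d
step 2: unify c ~ f  [subst: {e:=List d} | 2 pending]
  bind c := f
step 3: unify f ~ a  [subst: {e:=List d, c:=f} | 1 pending]
  bind f := a
step 4: unify List Int ~ a  [subst: {e:=List d, c:=f, f:=a} | 0 pending]
  bind a := List Int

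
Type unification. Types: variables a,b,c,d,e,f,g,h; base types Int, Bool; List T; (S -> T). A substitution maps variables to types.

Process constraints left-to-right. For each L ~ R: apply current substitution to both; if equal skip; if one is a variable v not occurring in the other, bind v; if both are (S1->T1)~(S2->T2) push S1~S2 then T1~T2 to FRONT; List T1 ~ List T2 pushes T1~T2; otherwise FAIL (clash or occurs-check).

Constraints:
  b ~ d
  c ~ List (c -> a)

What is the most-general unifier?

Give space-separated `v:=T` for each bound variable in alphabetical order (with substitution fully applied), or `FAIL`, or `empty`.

step 1: unify b ~ d  [subst: {-} | 1 pending]
  bind b := d
step 2: unify c ~ List (c -> a)  [subst: {b:=d} | 0 pending]
  occurs-check fail: c in List (c -> a)

Answer: FAIL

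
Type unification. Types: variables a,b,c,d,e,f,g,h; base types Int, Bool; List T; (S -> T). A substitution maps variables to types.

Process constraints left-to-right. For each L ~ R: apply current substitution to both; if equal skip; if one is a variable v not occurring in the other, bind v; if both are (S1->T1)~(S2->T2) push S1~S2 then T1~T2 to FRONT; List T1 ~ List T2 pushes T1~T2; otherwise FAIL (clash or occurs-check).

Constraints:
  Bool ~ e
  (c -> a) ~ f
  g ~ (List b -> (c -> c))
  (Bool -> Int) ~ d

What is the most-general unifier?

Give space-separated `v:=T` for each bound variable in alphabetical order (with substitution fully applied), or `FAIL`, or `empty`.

step 1: unify Bool ~ e  [subst: {-} | 3 pending]
  bind e := Bool
step 2: unify (c -> a) ~ f  [subst: {e:=Bool} | 2 pending]
  bind f := (c -> a)
step 3: unify g ~ (List b -> (c -> c))  [subst: {e:=Bool, f:=(c -> a)} | 1 pending]
  bind g := (List b -> (c -> c))
step 4: unify (Bool -> Int) ~ d  [subst: {e:=Bool, f:=(c -> a), g:=(List b -> (c -> c))} | 0 pending]
  bind d := (Bool -> Int)

Answer: d:=(Bool -> Int) e:=Bool f:=(c -> a) g:=(List b -> (c -> c))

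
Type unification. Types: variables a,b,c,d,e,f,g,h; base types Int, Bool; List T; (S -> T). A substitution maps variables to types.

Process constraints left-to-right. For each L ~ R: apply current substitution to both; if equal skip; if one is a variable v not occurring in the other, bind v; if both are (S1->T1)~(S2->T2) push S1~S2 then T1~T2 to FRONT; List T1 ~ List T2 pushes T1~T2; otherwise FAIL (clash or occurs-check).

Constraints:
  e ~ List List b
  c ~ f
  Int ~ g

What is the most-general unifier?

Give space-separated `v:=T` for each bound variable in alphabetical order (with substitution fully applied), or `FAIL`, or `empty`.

step 1: unify e ~ List List b  [subst: {-} | 2 pending]
  bind e := List List b
step 2: unify c ~ f  [subst: {e:=List List b} | 1 pending]
  bind c := f
step 3: unify Int ~ g  [subst: {e:=List List b, c:=f} | 0 pending]
  bind g := Int

Answer: c:=f e:=List List b g:=Int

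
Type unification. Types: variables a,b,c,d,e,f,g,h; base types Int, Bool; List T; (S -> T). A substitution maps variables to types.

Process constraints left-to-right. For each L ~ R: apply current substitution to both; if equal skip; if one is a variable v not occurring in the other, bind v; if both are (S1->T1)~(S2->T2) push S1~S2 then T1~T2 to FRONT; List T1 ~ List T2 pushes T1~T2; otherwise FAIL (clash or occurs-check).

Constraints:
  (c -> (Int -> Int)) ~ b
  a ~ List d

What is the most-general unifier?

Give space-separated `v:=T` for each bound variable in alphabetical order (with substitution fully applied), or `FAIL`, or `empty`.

step 1: unify (c -> (Int -> Int)) ~ b  [subst: {-} | 1 pending]
  bind b := (c -> (Int -> Int))
step 2: unify a ~ List d  [subst: {b:=(c -> (Int -> Int))} | 0 pending]
  bind a := List d

Answer: a:=List d b:=(c -> (Int -> Int))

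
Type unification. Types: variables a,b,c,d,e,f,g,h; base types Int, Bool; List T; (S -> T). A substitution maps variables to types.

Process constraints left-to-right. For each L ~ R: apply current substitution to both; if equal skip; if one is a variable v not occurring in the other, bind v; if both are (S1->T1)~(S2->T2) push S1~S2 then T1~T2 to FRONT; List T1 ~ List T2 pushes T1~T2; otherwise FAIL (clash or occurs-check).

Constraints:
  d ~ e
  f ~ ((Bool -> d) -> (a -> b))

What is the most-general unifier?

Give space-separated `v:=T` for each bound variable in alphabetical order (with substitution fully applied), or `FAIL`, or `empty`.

Answer: d:=e f:=((Bool -> e) -> (a -> b))

Derivation:
step 1: unify d ~ e  [subst: {-} | 1 pending]
  bind d := e
step 2: unify f ~ ((Bool -> e) -> (a -> b))  [subst: {d:=e} | 0 pending]
  bind f := ((Bool -> e) -> (a -> b))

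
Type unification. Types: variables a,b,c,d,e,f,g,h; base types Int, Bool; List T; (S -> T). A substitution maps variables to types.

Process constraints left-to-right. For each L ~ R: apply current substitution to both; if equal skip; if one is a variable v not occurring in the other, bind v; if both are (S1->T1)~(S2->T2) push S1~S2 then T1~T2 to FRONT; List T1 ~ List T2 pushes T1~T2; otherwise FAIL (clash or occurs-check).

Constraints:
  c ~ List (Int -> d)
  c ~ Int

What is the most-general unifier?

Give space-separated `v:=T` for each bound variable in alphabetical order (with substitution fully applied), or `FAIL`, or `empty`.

step 1: unify c ~ List (Int -> d)  [subst: {-} | 1 pending]
  bind c := List (Int -> d)
step 2: unify List (Int -> d) ~ Int  [subst: {c:=List (Int -> d)} | 0 pending]
  clash: List (Int -> d) vs Int

Answer: FAIL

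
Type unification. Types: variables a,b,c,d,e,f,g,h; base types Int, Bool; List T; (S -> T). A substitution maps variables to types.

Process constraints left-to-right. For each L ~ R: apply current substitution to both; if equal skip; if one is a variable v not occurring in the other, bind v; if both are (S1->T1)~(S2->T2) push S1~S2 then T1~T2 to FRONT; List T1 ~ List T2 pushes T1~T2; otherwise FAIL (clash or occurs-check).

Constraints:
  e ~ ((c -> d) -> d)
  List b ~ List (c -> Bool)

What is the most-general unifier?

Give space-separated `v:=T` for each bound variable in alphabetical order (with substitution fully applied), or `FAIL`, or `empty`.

Answer: b:=(c -> Bool) e:=((c -> d) -> d)

Derivation:
step 1: unify e ~ ((c -> d) -> d)  [subst: {-} | 1 pending]
  bind e := ((c -> d) -> d)
step 2: unify List b ~ List (c -> Bool)  [subst: {e:=((c -> d) -> d)} | 0 pending]
  -> decompose List: push b~(c -> Bool)
step 3: unify b ~ (c -> Bool)  [subst: {e:=((c -> d) -> d)} | 0 pending]
  bind b := (c -> Bool)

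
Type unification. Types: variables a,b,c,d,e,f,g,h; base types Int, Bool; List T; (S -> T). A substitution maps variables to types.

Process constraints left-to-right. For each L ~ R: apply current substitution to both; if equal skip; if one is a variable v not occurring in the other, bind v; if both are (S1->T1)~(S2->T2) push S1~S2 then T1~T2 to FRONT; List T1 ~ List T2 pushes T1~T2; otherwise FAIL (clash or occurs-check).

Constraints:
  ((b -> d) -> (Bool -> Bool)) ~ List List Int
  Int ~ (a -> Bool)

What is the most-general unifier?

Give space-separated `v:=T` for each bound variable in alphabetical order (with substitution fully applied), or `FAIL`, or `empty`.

step 1: unify ((b -> d) -> (Bool -> Bool)) ~ List List Int  [subst: {-} | 1 pending]
  clash: ((b -> d) -> (Bool -> Bool)) vs List List Int

Answer: FAIL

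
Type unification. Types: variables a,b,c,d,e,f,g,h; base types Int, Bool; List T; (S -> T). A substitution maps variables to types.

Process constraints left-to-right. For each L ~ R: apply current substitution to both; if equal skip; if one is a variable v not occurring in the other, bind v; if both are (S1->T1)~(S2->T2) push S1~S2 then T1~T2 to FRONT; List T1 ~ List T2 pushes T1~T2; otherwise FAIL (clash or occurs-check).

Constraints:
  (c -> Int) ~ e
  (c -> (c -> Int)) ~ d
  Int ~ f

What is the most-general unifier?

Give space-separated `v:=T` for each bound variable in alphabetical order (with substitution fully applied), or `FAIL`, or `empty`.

step 1: unify (c -> Int) ~ e  [subst: {-} | 2 pending]
  bind e := (c -> Int)
step 2: unify (c -> (c -> Int)) ~ d  [subst: {e:=(c -> Int)} | 1 pending]
  bind d := (c -> (c -> Int))
step 3: unify Int ~ f  [subst: {e:=(c -> Int), d:=(c -> (c -> Int))} | 0 pending]
  bind f := Int

Answer: d:=(c -> (c -> Int)) e:=(c -> Int) f:=Int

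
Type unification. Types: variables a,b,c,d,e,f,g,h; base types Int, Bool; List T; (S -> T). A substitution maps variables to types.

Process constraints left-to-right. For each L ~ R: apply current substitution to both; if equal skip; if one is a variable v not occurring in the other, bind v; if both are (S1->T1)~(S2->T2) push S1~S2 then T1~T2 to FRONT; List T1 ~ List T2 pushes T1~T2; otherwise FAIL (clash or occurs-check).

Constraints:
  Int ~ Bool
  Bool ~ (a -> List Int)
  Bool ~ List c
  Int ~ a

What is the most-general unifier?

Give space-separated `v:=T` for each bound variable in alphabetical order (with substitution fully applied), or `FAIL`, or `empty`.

step 1: unify Int ~ Bool  [subst: {-} | 3 pending]
  clash: Int vs Bool

Answer: FAIL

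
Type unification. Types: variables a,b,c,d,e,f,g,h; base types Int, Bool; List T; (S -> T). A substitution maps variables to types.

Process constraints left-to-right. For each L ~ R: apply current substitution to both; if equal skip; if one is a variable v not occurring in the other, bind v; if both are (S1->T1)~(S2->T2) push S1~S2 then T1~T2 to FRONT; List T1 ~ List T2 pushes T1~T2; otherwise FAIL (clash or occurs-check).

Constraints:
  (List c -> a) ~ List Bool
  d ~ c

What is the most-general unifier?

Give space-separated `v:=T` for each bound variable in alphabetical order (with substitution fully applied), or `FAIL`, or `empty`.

Answer: FAIL

Derivation:
step 1: unify (List c -> a) ~ List Bool  [subst: {-} | 1 pending]
  clash: (List c -> a) vs List Bool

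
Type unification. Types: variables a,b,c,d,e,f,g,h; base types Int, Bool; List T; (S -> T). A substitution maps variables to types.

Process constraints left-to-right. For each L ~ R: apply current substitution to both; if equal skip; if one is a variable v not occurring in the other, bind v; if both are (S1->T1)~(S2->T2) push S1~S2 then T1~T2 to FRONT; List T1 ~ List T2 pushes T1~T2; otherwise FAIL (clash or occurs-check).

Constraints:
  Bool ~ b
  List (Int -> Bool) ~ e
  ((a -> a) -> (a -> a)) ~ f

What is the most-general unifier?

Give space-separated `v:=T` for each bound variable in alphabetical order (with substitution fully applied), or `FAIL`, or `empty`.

Answer: b:=Bool e:=List (Int -> Bool) f:=((a -> a) -> (a -> a))

Derivation:
step 1: unify Bool ~ b  [subst: {-} | 2 pending]
  bind b := Bool
step 2: unify List (Int -> Bool) ~ e  [subst: {b:=Bool} | 1 pending]
  bind e := List (Int -> Bool)
step 3: unify ((a -> a) -> (a -> a)) ~ f  [subst: {b:=Bool, e:=List (Int -> Bool)} | 0 pending]
  bind f := ((a -> a) -> (a -> a))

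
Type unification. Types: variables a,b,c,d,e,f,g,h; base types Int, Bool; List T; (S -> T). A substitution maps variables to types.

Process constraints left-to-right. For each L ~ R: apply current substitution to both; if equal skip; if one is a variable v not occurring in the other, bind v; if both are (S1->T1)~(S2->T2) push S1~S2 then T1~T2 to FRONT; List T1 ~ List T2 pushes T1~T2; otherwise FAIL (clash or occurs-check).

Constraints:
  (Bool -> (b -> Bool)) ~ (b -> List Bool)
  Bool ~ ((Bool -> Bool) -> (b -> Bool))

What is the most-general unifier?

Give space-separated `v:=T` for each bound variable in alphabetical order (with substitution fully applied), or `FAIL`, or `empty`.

step 1: unify (Bool -> (b -> Bool)) ~ (b -> List Bool)  [subst: {-} | 1 pending]
  -> decompose arrow: push Bool~b, (b -> Bool)~List Bool
step 2: unify Bool ~ b  [subst: {-} | 2 pending]
  bind b := Bool
step 3: unify (Bool -> Bool) ~ List Bool  [subst: {b:=Bool} | 1 pending]
  clash: (Bool -> Bool) vs List Bool

Answer: FAIL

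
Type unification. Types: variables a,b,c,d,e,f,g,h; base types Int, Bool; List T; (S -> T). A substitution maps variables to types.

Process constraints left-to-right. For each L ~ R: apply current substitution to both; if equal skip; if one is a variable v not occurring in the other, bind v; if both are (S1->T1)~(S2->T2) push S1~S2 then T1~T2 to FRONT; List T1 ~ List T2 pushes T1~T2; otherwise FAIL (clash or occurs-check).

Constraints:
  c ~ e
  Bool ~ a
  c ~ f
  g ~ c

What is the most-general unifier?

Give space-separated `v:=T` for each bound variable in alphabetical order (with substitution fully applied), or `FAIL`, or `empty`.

step 1: unify c ~ e  [subst: {-} | 3 pending]
  bind c := e
step 2: unify Bool ~ a  [subst: {c:=e} | 2 pending]
  bind a := Bool
step 3: unify e ~ f  [subst: {c:=e, a:=Bool} | 1 pending]
  bind e := f
step 4: unify g ~ f  [subst: {c:=e, a:=Bool, e:=f} | 0 pending]
  bind g := f

Answer: a:=Bool c:=f e:=f g:=f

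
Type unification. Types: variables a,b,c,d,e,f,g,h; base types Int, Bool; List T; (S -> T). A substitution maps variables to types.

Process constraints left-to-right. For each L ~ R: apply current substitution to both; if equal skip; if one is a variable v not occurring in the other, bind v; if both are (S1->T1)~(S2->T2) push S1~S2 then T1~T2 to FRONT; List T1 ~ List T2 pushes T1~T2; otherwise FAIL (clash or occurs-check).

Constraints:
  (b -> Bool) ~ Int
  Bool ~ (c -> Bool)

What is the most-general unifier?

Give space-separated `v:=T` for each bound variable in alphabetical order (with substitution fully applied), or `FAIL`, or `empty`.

step 1: unify (b -> Bool) ~ Int  [subst: {-} | 1 pending]
  clash: (b -> Bool) vs Int

Answer: FAIL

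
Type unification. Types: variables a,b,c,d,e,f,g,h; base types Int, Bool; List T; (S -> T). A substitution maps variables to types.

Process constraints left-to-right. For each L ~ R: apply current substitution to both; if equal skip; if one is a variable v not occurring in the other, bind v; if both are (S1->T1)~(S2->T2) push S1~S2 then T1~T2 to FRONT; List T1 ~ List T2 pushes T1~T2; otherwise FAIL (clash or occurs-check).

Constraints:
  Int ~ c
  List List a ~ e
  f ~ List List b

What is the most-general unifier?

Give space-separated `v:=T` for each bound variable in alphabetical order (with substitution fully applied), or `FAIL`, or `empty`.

Answer: c:=Int e:=List List a f:=List List b

Derivation:
step 1: unify Int ~ c  [subst: {-} | 2 pending]
  bind c := Int
step 2: unify List List a ~ e  [subst: {c:=Int} | 1 pending]
  bind e := List List a
step 3: unify f ~ List List b  [subst: {c:=Int, e:=List List a} | 0 pending]
  bind f := List List b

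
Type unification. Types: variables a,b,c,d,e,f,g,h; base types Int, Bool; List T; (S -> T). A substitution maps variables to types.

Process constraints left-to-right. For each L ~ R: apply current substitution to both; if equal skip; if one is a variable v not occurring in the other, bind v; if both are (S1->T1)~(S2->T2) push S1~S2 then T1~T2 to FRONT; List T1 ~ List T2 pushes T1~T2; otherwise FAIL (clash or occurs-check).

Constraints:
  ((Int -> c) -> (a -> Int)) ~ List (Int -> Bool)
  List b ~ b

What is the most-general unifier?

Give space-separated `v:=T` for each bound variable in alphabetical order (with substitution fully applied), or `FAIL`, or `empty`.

step 1: unify ((Int -> c) -> (a -> Int)) ~ List (Int -> Bool)  [subst: {-} | 1 pending]
  clash: ((Int -> c) -> (a -> Int)) vs List (Int -> Bool)

Answer: FAIL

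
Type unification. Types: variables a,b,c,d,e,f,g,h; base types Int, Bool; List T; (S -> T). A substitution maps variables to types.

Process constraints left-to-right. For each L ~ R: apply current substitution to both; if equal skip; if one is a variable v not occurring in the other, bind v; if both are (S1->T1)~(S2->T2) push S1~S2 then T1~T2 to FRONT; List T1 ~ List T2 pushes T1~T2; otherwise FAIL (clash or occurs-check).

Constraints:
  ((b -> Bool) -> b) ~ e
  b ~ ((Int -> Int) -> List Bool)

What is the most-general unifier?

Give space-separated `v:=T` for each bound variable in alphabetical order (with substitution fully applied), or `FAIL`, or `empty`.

Answer: b:=((Int -> Int) -> List Bool) e:=((((Int -> Int) -> List Bool) -> Bool) -> ((Int -> Int) -> List Bool))

Derivation:
step 1: unify ((b -> Bool) -> b) ~ e  [subst: {-} | 1 pending]
  bind e := ((b -> Bool) -> b)
step 2: unify b ~ ((Int -> Int) -> List Bool)  [subst: {e:=((b -> Bool) -> b)} | 0 pending]
  bind b := ((Int -> Int) -> List Bool)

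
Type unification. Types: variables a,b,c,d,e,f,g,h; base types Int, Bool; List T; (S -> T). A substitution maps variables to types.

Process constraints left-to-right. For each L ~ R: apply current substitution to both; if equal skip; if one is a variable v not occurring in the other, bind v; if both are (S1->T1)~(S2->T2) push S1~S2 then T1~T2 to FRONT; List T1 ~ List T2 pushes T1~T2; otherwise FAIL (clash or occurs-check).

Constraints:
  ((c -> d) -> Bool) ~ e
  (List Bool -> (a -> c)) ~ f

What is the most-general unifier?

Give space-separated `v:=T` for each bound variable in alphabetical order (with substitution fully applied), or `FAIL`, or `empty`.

Answer: e:=((c -> d) -> Bool) f:=(List Bool -> (a -> c))

Derivation:
step 1: unify ((c -> d) -> Bool) ~ e  [subst: {-} | 1 pending]
  bind e := ((c -> d) -> Bool)
step 2: unify (List Bool -> (a -> c)) ~ f  [subst: {e:=((c -> d) -> Bool)} | 0 pending]
  bind f := (List Bool -> (a -> c))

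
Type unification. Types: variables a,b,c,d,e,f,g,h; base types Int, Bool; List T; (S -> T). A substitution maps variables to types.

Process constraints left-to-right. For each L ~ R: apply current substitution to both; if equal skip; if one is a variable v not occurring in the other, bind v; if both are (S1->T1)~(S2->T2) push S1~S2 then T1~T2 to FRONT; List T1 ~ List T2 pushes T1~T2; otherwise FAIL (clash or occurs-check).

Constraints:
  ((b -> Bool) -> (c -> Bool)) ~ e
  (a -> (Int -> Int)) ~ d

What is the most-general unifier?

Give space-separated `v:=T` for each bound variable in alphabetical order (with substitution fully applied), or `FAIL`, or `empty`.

step 1: unify ((b -> Bool) -> (c -> Bool)) ~ e  [subst: {-} | 1 pending]
  bind e := ((b -> Bool) -> (c -> Bool))
step 2: unify (a -> (Int -> Int)) ~ d  [subst: {e:=((b -> Bool) -> (c -> Bool))} | 0 pending]
  bind d := (a -> (Int -> Int))

Answer: d:=(a -> (Int -> Int)) e:=((b -> Bool) -> (c -> Bool))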